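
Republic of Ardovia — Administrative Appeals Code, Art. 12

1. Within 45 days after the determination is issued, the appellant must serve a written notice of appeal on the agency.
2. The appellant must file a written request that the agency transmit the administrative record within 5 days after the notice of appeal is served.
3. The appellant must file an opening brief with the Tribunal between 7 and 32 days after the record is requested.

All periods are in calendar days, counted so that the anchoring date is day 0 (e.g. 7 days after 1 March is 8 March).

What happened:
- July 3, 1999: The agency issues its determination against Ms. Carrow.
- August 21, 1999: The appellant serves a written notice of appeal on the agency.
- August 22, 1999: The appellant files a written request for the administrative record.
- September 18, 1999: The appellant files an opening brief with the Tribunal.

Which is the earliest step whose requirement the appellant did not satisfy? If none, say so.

Step 1 — counting 45 days from July 3, 1999 (when the determination is issued) gives a deadline of August 17, 1999; done August 21, 1999 — 4 days late.

Step 1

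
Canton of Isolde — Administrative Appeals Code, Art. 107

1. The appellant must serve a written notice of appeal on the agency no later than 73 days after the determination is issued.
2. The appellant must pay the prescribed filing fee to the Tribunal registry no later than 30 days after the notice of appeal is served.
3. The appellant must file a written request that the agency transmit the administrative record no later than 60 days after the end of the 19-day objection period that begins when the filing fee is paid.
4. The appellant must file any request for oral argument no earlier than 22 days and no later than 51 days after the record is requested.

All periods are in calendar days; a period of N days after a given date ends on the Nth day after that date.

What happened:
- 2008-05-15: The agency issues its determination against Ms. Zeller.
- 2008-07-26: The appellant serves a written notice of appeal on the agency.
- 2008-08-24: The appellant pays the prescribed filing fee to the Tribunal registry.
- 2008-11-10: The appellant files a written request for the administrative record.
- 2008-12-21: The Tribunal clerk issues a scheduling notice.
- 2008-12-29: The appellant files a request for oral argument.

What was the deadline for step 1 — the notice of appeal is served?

2008-07-27

Step 1 runs from 2008-05-15, when the determination is issued. 73 days after 2008-05-15 is 2008-07-27.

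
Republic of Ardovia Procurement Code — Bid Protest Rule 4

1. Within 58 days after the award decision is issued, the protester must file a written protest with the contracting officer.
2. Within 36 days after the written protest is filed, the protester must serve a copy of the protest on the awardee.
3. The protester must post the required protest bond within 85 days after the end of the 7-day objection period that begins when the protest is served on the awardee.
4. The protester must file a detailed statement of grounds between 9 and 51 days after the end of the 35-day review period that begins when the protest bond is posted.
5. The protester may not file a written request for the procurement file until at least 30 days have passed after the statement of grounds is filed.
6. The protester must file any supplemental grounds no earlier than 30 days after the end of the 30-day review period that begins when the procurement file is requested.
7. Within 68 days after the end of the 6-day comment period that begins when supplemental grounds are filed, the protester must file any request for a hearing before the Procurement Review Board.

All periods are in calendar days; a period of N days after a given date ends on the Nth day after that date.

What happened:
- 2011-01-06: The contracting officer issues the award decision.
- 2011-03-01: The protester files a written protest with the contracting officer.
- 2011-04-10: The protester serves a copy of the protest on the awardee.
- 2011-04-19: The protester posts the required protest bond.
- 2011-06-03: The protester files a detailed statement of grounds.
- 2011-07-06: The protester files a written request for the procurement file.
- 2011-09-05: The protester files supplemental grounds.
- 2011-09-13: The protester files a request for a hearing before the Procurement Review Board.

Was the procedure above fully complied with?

No

Step 1: 58 days after 2011-01-06 (when the award decision is issued) is 2011-03-05; done 2011-03-01 — timely.
Step 2: 36 days after 2011-03-01 (when the written protest is filed) is 2011-04-06; 2011-04-10 misses that deadline by 4 days.
No need to go further; step 2 was not satisfied.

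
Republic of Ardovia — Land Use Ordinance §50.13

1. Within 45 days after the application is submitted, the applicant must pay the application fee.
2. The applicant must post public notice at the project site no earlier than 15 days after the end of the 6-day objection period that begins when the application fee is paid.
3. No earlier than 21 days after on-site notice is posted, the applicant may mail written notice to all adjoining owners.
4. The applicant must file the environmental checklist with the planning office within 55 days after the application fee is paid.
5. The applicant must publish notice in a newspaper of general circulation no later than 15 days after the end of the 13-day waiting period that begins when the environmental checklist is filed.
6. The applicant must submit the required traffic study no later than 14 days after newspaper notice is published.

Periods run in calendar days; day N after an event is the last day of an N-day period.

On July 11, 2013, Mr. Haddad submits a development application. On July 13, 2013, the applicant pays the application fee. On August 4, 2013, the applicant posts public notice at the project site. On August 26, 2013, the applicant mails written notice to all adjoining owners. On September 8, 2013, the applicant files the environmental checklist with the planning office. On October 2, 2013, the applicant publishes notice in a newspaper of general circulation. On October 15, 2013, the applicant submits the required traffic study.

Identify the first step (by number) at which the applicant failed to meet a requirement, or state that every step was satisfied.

Step 1 — counting 45 days from July 11, 2013 (when the application is submitted) gives a deadline of August 25, 2013; done July 13, 2013 — timely.
Step 2 — must wait 15 days from July 19, 2013 (end of the 6-day objection period, which began when the application fee is paid on July 13, 2013), so not before August 3, 2013; done August 4, 2013 — permitted.
Step 3 — must wait 21 days from August 4, 2013 (when on-site notice is posted), so not before August 25, 2013; done August 26, 2013 — permitted.
Step 4 — counting 55 days from July 13, 2013 (when the application fee is paid) gives a deadline of September 6, 2013; not done until September 8, 2013, 2 days after the deadline.
No need to go further; step 4 was not satisfied.

Step 4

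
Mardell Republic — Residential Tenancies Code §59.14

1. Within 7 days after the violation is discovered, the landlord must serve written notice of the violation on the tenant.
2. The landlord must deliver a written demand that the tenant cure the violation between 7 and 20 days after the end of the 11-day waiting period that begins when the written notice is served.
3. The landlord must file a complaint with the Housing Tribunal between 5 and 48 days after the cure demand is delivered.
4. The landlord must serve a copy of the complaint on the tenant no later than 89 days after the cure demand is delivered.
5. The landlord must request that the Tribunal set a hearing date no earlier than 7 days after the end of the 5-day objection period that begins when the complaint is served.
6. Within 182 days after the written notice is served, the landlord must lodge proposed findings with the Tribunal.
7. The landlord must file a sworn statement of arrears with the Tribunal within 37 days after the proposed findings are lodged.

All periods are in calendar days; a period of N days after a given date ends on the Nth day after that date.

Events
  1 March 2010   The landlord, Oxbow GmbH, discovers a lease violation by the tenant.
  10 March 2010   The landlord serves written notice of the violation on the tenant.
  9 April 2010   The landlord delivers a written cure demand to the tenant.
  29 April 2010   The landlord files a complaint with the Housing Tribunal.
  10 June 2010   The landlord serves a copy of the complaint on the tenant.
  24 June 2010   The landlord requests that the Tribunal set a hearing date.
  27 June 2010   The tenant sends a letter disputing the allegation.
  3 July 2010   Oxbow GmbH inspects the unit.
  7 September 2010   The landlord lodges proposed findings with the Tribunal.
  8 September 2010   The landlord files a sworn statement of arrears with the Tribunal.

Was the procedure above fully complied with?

Step 1: 7 days after 1 March 2010 (when the violation is discovered) is 8 March 2010; not done until 10 March 2010, 2 days after the deadline.
The analysis stops there.

No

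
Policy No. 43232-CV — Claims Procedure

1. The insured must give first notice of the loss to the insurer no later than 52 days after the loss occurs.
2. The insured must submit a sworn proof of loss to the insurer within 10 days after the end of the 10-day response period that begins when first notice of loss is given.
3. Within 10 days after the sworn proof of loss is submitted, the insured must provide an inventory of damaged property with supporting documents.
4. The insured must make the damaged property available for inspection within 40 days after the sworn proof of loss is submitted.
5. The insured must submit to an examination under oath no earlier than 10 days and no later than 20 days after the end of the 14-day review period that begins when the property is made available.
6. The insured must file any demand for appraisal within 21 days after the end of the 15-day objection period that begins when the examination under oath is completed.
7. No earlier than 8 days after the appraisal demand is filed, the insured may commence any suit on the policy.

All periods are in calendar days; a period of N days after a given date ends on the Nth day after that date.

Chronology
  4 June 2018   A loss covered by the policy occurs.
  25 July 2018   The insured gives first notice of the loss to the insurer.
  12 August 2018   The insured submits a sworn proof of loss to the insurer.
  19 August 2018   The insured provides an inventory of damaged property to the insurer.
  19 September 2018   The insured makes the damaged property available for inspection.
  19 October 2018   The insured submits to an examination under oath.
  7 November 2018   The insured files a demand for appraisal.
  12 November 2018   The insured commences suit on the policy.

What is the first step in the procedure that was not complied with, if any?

(1) due by 4 June 2018 + 52 days = 26 July 2018; 25 July 2018 is within that limit.
(2) due by 4 August 2018 + 10 days = 14 August 2018; done 12 August 2018 — timely.
(3) due by 12 August 2018 + 10 days = 22 August 2018; 19 August 2018 is within that limit.
(4) due by 12 August 2018 + 40 days = 21 September 2018; completed 19 September 2018, before the deadline.
(5) the permitted window runs from 3 October 2018 + 10 = 13 October 2018 to 3 October 2018 + 20 = 23 October 2018; 19 October 2018 falls inside that range.
(6) due by 3 November 2018 + 21 days = 24 November 2018; completed 7 November 2018, before the deadline.
(7) permitted from 7 November 2018 + 8 days = 15 November 2018 onward; acted on 12 November 2018, 3 days prematurely.

Step 7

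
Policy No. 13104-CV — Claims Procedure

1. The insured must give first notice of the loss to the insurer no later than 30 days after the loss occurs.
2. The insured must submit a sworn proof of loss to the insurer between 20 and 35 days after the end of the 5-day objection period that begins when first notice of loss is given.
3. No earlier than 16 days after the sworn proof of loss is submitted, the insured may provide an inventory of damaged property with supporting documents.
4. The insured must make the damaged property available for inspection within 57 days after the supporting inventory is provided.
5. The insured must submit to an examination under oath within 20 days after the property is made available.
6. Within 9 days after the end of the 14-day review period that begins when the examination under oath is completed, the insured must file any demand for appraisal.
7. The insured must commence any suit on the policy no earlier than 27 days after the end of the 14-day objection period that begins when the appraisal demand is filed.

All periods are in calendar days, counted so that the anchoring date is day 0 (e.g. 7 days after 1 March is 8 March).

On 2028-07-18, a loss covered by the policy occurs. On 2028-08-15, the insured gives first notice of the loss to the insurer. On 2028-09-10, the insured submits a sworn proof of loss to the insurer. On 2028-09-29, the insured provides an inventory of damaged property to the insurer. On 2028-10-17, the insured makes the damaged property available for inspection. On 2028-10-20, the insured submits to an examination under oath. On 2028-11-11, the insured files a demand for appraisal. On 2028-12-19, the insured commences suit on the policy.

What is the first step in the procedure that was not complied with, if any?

Step 1 — counting 30 days from 2028-07-18 (when the loss occurs) gives a deadline of 2028-08-17; completed 2028-08-15, before the deadline.
Step 2 — 20 and 35 days from 2028-08-20 (end of the 5-day objection period, which began when first notice of loss is given on 2028-08-15) are 2028-09-09 and 2028-09-24 respectively; 2028-09-10 falls inside that range.
Step 3 — must wait 16 days from 2028-09-10 (when the sworn proof of loss is submitted), so not before 2028-09-26; 2028-09-29 is on or after that date.
Step 4 — counting 57 days from 2028-09-29 (when the supporting inventory is provided) gives a deadline of 2028-11-25; 2028-10-17 is within that limit.
Step 5 — counting 20 days from 2028-10-17 (when the property is made available) gives a deadline of 2028-11-06; completed 2028-10-20, before the deadline.
Step 6 — counting 9 days from 2028-11-03 (end of the 14-day review period, which began when the examination under oath is completed on 2028-10-20) gives a deadline of 2028-11-12; 2028-11-11 is within that limit.
Step 7 — must wait 27 days from 2028-11-25 (end of the 14-day objection period, which began when the appraisal demand is filed on 2028-11-11), so not before 2028-12-22; done 2028-12-19 — 3 days too early.

Step 7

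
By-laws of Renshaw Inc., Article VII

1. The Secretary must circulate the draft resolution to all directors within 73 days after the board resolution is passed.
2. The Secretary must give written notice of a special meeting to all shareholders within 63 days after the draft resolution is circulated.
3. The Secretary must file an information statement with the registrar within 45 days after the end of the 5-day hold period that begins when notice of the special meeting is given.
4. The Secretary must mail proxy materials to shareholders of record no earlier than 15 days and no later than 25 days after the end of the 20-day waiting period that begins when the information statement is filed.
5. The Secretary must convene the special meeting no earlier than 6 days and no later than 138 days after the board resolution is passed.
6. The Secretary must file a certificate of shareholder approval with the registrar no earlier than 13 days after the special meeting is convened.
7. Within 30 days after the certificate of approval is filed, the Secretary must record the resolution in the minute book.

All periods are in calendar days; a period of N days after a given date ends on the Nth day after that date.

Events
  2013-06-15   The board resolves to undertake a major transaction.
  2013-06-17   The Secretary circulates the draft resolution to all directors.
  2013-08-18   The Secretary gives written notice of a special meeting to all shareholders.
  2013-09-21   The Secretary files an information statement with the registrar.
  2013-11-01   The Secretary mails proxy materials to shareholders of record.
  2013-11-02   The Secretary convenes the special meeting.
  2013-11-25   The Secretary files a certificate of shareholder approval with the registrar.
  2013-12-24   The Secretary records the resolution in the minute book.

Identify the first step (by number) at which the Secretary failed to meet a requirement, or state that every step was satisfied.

Step 1 — counting 73 days from 2013-06-15 (when the board resolution is passed) gives a deadline of 2013-08-27; completed 2013-06-17, before the deadline.
Step 2 — counting 63 days from 2013-06-17 (when the draft resolution is circulated) gives a deadline of 2013-08-19; 2013-08-18 is within that limit.
Step 3 — counting 45 days from 2013-08-23 (end of the 5-day hold period, which began when notice of the special meeting is given on 2013-08-18) gives a deadline of 2013-10-07; done 2013-09-21 — timely.
Step 4 — 15 and 25 days from 2013-10-11 (end of the 20-day waiting period, which began when the information statement is filed on 2013-09-21) are 2013-10-26 and 2013-11-05 respectively; done 2013-11-01, which is between those dates.
Step 5 — 6 and 138 days from 2013-06-15 (when the board resolution is passed) are 2013-06-21 and 2013-10-31 respectively; 2013-11-02 is 2 days past the end of the window.

Step 5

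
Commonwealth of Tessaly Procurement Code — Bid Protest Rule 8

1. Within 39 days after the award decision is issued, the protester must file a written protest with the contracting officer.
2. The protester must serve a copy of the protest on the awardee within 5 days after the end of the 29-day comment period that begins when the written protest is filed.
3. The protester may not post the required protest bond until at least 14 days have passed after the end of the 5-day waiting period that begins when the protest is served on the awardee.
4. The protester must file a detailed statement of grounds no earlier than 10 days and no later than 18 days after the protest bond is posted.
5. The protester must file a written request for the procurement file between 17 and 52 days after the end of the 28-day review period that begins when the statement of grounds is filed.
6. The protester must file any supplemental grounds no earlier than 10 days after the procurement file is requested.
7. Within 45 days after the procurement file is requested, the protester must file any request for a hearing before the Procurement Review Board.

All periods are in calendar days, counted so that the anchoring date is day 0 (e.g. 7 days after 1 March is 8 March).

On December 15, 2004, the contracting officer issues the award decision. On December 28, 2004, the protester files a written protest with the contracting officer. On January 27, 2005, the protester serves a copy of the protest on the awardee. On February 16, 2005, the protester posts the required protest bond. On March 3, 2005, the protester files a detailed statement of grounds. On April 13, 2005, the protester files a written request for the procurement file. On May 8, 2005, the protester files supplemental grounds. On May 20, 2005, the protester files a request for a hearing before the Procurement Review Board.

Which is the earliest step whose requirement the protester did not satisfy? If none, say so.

Step 5

(1) due by December 15, 2004 + 39 days = January 23, 2005; done December 28, 2004 — timely.
(2) due by January 26, 2005 + 5 days = January 31, 2005; January 27, 2005 is within that limit.
(3) permitted from February 1, 2005 + 14 days = February 15, 2005 onward; February 16, 2005 is on or after that date.
(4) the permitted window runs from February 16, 2005 + 10 = February 26, 2005 to February 16, 2005 + 18 = March 6, 2005; done March 3, 2005 — within the window.
(5) the permitted window runs from March 31, 2005 + 17 = April 17, 2005 to March 31, 2005 + 52 = May 22, 2005; April 13, 2005 is 4 days too early.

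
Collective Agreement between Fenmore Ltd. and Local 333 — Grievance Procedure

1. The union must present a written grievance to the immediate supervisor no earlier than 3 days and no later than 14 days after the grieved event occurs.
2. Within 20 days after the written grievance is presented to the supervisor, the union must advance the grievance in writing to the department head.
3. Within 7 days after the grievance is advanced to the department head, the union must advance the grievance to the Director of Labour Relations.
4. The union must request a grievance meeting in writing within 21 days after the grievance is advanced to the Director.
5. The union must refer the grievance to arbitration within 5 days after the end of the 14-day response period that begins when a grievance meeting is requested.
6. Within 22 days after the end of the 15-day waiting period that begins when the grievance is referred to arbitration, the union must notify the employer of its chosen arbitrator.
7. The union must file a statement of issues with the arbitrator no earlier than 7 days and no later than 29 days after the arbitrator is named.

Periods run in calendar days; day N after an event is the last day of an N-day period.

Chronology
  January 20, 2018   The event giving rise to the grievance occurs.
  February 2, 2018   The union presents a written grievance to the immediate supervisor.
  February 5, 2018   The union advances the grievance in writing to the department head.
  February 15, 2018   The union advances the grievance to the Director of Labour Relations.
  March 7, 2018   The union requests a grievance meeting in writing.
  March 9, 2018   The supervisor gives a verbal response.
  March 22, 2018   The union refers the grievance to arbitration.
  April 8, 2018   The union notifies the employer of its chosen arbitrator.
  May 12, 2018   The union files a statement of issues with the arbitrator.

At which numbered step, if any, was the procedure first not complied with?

Step 1: the window is 3–14 days after January 20, 2018 (when the grieved event occurs), so January 23, 2018 through February 3, 2018; February 2, 2018 falls inside that range.
Step 2: 20 days after February 2, 2018 (when the written grievance is presented to the supervisor) is February 22, 2018; February 5, 2018 is within that limit.
Step 3: 7 days after February 5, 2018 (when the grievance is advanced to the department head) is February 12, 2018; not done until February 15, 2018, 3 days after the deadline.

Step 3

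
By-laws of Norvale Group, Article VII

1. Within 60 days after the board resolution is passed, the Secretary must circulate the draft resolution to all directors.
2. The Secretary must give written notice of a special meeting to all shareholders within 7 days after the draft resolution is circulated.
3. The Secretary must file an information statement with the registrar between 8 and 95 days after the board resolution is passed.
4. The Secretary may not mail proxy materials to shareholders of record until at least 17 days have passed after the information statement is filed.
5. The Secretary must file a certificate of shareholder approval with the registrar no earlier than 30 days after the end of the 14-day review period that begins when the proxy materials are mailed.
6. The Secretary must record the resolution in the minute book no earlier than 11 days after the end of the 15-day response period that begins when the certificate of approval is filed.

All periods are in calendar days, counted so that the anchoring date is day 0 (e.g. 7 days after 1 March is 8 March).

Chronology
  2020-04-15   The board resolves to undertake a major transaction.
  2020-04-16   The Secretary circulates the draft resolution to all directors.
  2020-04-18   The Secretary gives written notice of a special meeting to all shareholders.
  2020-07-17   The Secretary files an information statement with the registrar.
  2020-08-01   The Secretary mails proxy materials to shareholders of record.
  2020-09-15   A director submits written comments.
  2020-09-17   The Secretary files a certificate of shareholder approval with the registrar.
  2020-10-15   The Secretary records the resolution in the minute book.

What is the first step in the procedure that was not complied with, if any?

Step 1: 60 days after 2020-04-15 (when the board resolution is passed) is 2020-06-14; done 2020-04-16 — timely.
Step 2: 7 days after 2020-04-16 (when the draft resolution is circulated) is 2020-04-23; 2020-04-18 is within that limit.
Step 3: the window is 8–95 days after 2020-04-15 (when the board resolution is passed), so 2020-04-23 through 2020-07-19; done 2020-07-17 — within the window.
Step 4: the earliest permitted date is 17 days after 2020-07-17 (when the information statement is filed), i.e. 2020-08-03; done 2020-08-01 — 2 days too early.

Step 4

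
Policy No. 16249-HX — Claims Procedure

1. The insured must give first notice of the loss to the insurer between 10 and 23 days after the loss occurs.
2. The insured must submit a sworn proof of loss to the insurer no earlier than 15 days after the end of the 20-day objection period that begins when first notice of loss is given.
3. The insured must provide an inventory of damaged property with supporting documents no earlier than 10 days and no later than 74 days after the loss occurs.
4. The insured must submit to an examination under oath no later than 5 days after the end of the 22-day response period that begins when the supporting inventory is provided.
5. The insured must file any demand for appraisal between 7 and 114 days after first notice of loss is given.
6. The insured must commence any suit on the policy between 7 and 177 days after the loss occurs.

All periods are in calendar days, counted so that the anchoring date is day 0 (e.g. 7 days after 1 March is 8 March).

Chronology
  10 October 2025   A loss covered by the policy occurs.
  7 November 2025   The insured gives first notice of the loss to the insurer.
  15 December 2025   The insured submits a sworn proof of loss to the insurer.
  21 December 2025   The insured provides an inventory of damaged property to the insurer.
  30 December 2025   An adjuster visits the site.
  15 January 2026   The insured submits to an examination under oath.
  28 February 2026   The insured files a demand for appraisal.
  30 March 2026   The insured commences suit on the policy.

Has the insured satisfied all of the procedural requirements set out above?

Step 1: the window is 10–23 days after 10 October 2025 (when the loss occurs), so 20 October 2025 through 2 November 2025; 7 November 2025 is 5 days past the end of the window.
No need to go further; step 1 was not satisfied.

No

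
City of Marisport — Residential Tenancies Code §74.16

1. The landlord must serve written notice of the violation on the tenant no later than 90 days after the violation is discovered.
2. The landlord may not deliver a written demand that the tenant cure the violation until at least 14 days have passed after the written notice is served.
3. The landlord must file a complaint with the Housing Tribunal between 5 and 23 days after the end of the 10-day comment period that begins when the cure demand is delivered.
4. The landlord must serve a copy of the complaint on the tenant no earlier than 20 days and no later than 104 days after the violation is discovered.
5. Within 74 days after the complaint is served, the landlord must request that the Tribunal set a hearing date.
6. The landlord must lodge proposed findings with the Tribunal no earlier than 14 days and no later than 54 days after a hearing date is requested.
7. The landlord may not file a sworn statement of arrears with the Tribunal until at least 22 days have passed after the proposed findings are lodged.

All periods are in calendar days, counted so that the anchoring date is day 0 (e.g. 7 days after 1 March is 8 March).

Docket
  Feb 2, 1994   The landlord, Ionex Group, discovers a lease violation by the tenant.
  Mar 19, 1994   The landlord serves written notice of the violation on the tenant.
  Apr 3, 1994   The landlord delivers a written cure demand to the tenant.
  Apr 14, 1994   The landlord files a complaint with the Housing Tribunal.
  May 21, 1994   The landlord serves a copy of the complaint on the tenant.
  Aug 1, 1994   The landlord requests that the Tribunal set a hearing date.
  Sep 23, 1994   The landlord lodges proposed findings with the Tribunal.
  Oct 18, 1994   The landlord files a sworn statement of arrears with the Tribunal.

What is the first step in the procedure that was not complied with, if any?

(1) due by Feb 2, 1994 + 90 days = May 3, 1994; done Mar 19, 1994 — timely.
(2) permitted from Mar 19, 1994 + 14 days = Apr 2, 1994 onward; Apr 3, 1994 is on or after that date.
(3) the permitted window runs from Apr 13, 1994 + 5 = Apr 18, 1994 to Apr 13, 1994 + 23 = May 6, 1994; done Apr 14, 1994 — 4 days before the window opened.
Later steps need not be reached.

Step 3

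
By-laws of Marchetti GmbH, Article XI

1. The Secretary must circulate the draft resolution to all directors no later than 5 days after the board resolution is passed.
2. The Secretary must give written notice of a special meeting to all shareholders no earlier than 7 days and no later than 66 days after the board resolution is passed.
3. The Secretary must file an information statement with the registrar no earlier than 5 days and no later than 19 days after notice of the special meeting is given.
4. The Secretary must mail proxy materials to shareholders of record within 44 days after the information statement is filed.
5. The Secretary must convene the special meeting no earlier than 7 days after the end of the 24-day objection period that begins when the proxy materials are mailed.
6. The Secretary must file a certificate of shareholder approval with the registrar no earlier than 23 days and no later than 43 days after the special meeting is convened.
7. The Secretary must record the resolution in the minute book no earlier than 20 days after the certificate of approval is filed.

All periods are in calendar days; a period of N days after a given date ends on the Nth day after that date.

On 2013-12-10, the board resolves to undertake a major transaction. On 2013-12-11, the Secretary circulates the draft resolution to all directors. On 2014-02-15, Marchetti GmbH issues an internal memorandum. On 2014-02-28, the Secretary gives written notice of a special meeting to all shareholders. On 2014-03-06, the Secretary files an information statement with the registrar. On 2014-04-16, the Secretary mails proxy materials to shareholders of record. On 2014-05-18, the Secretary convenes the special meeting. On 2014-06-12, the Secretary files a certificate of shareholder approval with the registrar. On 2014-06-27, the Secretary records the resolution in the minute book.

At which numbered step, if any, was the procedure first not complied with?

Step 1: 5 days after 2013-12-10 (when the board resolution is passed) is 2013-12-15; done 2013-12-11 — timely.
Step 2: the window is 7–66 days after 2013-12-10 (when the board resolution is passed), so 2013-12-17 through 2014-02-14; 2014-02-28 is 14 days past the end of the window.

Step 2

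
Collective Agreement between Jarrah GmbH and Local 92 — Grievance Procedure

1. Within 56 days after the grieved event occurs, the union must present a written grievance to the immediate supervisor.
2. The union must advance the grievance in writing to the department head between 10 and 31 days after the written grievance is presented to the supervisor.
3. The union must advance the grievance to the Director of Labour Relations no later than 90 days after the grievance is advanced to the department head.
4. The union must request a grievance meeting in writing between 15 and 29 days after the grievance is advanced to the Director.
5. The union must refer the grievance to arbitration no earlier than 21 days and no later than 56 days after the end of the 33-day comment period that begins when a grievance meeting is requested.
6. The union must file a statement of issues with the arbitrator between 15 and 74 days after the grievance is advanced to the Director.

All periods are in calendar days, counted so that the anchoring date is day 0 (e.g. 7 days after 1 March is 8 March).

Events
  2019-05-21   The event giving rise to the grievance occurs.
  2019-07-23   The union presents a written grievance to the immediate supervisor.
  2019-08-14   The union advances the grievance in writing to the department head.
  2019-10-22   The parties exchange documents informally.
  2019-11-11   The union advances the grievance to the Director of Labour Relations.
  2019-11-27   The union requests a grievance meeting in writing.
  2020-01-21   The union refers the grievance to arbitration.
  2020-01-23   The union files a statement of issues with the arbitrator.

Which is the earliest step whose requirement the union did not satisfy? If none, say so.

Step 1: 56 days after 2019-05-21 (when the grieved event occurs) is 2019-07-16; done 2019-07-23 — 7 days late.
No need to go further; step 1 was not satisfied.

Step 1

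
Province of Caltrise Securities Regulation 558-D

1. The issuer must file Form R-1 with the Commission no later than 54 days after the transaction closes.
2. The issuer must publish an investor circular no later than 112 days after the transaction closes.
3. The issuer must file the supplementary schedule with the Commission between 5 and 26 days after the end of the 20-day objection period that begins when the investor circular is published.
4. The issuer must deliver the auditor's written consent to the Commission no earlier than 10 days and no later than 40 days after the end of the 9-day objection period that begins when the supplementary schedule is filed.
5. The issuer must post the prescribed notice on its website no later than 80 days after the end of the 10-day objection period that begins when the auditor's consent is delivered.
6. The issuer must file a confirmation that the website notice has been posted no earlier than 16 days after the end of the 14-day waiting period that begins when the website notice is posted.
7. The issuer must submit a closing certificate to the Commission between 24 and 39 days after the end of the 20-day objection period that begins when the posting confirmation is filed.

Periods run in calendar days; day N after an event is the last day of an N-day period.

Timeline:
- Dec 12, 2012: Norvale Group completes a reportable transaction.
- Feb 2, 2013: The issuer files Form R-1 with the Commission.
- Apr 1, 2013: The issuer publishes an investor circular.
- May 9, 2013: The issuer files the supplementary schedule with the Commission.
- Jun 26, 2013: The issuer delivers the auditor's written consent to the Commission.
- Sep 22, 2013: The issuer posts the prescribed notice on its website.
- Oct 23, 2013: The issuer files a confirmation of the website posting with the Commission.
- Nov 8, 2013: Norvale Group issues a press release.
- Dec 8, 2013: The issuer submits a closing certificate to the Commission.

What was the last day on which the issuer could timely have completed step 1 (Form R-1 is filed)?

Step 1 runs from Dec 12, 2012, when the transaction closes. 54 days after Dec 12, 2012 is Feb 4, 2013.

Feb 4, 2013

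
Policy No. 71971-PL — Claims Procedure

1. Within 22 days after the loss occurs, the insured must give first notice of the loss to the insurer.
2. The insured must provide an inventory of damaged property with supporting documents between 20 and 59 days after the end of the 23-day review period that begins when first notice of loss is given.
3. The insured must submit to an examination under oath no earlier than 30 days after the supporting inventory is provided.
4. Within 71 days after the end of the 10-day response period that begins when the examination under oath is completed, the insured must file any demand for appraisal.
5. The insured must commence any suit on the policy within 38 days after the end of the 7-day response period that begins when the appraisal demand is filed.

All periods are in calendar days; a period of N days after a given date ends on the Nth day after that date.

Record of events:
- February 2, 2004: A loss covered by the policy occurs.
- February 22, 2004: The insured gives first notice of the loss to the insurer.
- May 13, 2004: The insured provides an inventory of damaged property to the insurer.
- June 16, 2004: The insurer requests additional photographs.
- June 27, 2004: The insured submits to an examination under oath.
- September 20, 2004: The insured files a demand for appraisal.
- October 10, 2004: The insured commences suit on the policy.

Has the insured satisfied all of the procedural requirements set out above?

No

Step 1: 22 days after February 2, 2004 (when the loss occurs) is February 24, 2004; February 22, 2004 is within that limit.
Step 2: the window is 20–59 days after March 16, 2004 (end of the 23-day review period, which began when first notice of loss is given on February 22, 2004), so April 5, 2004 through May 14, 2004; done May 13, 2004, which is between those dates.
Step 3: the earliest permitted date is 30 days after May 13, 2004 (when the supporting inventory is provided), i.e. June 12, 2004; done June 27, 2004, after the minimum wait.
Step 4: 71 days after July 7, 2004 (end of the 10-day response period, which began when the examination under oath is completed on June 27, 2004) is September 16, 2004; September 20, 2004 misses that deadline by 4 days.
No need to go further; step 4 was not satisfied.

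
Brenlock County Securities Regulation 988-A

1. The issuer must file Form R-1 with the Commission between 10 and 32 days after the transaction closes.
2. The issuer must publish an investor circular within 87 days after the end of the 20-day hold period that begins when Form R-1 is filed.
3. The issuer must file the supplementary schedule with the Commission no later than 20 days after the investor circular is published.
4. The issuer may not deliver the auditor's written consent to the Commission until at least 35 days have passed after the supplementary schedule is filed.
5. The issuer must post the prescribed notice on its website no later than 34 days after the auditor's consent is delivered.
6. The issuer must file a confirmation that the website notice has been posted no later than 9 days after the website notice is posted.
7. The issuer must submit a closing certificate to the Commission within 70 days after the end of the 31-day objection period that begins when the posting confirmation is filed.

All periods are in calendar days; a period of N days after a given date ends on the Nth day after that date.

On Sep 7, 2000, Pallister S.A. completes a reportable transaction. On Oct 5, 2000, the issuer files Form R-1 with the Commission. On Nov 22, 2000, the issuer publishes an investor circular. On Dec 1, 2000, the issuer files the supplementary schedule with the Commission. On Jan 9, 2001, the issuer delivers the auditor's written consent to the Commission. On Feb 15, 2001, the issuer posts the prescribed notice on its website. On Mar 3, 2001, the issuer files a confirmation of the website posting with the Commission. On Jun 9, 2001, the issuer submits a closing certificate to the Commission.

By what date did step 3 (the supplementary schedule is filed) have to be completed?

Dec 12, 2000

Step 3 runs from Nov 22, 2000, when the investor circular is published. 20 days after Nov 22, 2000 is Dec 12, 2000.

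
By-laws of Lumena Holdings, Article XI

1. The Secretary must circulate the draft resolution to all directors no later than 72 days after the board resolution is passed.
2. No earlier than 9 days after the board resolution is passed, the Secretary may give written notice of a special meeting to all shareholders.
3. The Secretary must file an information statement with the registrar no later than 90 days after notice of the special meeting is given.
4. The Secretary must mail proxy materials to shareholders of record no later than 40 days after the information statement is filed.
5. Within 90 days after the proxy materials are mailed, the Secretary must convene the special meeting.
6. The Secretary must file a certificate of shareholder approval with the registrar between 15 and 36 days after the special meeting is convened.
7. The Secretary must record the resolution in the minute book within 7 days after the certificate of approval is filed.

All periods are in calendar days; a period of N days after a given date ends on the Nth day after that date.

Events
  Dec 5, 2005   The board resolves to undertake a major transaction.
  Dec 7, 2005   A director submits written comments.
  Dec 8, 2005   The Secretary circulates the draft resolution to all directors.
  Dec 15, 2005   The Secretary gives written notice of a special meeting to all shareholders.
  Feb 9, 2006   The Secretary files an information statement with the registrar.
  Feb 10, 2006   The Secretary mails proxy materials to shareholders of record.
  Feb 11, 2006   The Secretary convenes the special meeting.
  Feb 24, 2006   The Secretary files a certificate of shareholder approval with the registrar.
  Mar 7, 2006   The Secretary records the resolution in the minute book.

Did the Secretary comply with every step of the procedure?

No

Step 1: 72 days after Dec 5, 2005 (when the board resolution is passed) is Feb 15, 2006; Dec 8, 2005 is within that limit.
Step 2: the earliest permitted date is 9 days after Dec 5, 2005 (when the board resolution is passed), i.e. Dec 14, 2005; Dec 15, 2005 is on or after that date.
Step 3: 90 days after Dec 15, 2005 (when notice of the special meeting is given) is Mar 15, 2006; done Feb 9, 2006 — timely.
Step 4: 40 days after Feb 9, 2006 (when the information statement is filed) is Mar 21, 2006; completed Feb 10, 2006, before the deadline.
Step 5: 90 days after Feb 10, 2006 (when the proxy materials are mailed) is May 11, 2006; done Feb 11, 2006 — timely.
Step 6: the window is 15–36 days after Feb 11, 2006 (when the special meeting is convened), so Feb 26, 2006 through Mar 19, 2006; Feb 24, 2006 is 2 days too early.
That is the first point of non-compliance.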